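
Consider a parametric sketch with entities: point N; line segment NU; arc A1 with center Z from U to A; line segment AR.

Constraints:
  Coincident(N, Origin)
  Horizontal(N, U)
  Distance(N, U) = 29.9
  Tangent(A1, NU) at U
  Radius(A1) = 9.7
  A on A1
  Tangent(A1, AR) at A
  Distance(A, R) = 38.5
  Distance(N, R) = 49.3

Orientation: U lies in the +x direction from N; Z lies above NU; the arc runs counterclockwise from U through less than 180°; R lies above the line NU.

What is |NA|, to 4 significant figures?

40.80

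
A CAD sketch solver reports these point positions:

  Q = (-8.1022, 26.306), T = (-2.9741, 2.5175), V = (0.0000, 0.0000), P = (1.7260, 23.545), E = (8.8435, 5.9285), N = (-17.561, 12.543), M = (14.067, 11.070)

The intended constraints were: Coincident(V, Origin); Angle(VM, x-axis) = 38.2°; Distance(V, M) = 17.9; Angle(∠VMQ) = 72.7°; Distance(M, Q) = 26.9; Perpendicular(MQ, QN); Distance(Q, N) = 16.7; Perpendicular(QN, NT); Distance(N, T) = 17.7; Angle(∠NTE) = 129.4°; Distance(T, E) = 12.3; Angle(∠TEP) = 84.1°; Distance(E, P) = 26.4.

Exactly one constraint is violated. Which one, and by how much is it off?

Distance(E, P) = 26.4 — off by 7.40.

V = (0.00, 0.00) ✓; VM at 38.20° ✓; |VM| = 17.90 ✓; ∠VMQ = 72.70° ✓; |MQ| = 26.90 ✓; ∠(MQ, QN) = 90.00° ✓; |QN| = 16.70 ✓; ∠(QN, NT) = 90.00° ✓; |NT| = 17.70 ✓; ∠NTE = 129.4° ✓; |TE| = 12.30 ✓; ∠TEP = 84.10° ✓; |EP| = 19.00 ✗.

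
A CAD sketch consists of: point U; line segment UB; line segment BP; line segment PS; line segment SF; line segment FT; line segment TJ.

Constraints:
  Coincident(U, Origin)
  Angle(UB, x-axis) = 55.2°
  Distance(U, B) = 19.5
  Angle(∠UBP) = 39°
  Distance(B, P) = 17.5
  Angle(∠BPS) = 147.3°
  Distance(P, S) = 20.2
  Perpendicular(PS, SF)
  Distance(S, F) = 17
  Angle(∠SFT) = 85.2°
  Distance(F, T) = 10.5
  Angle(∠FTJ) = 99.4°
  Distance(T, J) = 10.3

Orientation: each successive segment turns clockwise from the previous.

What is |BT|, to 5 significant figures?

25.356

U is at the origin; UB runs at 55.2° with length 19.5, so B = (11.129, 16.012). ∠UBP = 39.0° gives BP at -85.800° from the x-axis; with |BP| = 17.5, P = (12.411, -1.4406). ∠BPS = 147.3° gives PS at -118.50° from the x-axis; with |PS| = 20.2, S = (2.7720, -19.193). PS ⟂ SF, so SF runs at 151.50°; with |SF| = 17.0, F = (-12.168, -11.081). ∠SFT = 85.2° gives FT at 56.700° from the x-axis; with |FT| = 10.5, T = (-6.4032, -2.3050). Then |BT| = |T − B| = 25.356.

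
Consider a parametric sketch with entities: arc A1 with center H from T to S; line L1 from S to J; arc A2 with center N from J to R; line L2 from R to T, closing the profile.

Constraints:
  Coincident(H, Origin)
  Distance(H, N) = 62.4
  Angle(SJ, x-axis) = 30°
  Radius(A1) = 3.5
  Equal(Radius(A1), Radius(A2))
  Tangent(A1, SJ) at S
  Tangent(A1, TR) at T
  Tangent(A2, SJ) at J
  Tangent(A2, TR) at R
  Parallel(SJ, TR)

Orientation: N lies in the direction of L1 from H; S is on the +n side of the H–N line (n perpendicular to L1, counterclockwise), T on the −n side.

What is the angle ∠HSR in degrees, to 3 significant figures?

83.6°

The slot axis is L1's direction at 30.0°, so u = (cos 30.0°, sin 30.0°) = (0.866, 0.500) and n = (−sin 30.0°, cos 30.0°) = (-0.500, 0.866). H is at the origin and N lies 62.4 along u from H, so N = 62.4·u = (54.0, 31.2). Tangency of A1 to both parallel lines with radius 3.5 puts S and T at H ± 3.5·n: S = (-1.75, 3.03), T = (1.75, -3.03). Equal radii place J and R the same way about N: J = N + 3.5·n = (52.3, 34.2), R = N − 3.5·n = (55.8, 28.2). Then cos ∠HSR = SH·SR / (|SH||SR|), giving 83.6°.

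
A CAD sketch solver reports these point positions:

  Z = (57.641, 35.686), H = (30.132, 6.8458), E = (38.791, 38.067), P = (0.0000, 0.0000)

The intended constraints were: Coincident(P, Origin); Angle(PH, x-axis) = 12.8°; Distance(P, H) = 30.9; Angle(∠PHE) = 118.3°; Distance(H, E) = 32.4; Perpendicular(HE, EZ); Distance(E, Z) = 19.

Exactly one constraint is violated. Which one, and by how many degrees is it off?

Perpendicular(HE, EZ) — off by 8.30°.

P = (0.00, 0.00) ✓; PH at 12.80° ✓; |PH| = 30.90 ✓; ∠PHE = 118.3° ✓; |HE| = 32.40 ✓; ∠(HE, EZ) = 81.70° ✗; |EZ| = 19.00 ✓.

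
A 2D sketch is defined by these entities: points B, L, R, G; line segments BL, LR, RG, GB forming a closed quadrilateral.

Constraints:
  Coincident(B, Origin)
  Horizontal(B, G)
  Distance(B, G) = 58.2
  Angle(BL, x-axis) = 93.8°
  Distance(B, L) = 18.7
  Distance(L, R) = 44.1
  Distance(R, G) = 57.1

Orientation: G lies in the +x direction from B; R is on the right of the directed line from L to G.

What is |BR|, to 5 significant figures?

25.615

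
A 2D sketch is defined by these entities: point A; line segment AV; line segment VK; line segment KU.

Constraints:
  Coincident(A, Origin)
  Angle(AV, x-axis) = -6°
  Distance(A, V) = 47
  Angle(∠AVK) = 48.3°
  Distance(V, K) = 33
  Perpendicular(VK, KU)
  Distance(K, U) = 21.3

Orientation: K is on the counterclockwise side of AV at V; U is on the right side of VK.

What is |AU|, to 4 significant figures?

56.42

∠AVK = 48.3°, so VK runs at -6.0° + (180° − 48.3°) = 125.7° from the x-axis; with |VK| = 33.0, K = V + 33.0·(cos 125.7°, sin 125.7°) = (27.49, 21.89). VK ⟂ KU; with |KU| = 21.3 on the right of VK, U = K + 21.3·(0.8121, 0.5835) = (44.78, 34.32). Then |AU| = |U − A| = 56.42.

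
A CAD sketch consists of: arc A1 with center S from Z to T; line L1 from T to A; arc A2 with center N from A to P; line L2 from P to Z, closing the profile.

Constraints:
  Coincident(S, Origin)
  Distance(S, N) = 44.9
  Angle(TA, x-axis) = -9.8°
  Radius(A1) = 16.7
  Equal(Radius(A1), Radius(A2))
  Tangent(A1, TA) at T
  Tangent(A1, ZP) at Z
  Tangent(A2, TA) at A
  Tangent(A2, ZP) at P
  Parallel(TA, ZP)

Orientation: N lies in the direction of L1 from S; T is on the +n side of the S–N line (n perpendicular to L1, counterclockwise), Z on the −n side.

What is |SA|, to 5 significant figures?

47.905

The slot axis is L1's direction at -9.8°, so u = (cos -9.8°, sin -9.8°) = (0.98541, -0.17021) and n = (−sin -9.8°, cos -9.8°) = (0.17021, 0.98541). S is at the origin and N lies 44.9 along u from S, so N = 44.9·u = (44.245, -7.6424). Tangency of A1 to both parallel lines with radius 16.7 puts T and Z at S ± 16.7·n: T = (2.8425, 16.456), Z = (-2.8425, -16.456). Equal radii place A and P the same way about N: A = N + 16.7·n = (47.087, 8.8139), P = N − 16.7·n = (41.402, -24.099). Then |SA| = |A − S| = 47.905.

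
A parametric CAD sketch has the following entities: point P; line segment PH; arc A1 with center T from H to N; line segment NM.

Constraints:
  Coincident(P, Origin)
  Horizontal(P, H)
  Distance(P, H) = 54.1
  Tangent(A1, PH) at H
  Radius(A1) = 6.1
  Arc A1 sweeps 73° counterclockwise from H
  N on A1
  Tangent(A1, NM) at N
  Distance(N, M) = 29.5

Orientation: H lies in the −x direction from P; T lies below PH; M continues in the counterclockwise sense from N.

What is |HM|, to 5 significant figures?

35.596

P is at the origin; P and H share the same y with |PH| = 54.1 and H on the −x side, so H = (-54.100, 0.0000). Tangency of A1 to PH means the radius TH is perpendicular to PH, so T = H + (0, -6.1) = (-54.100, -6.1000). On A1, H sits at bearing 90° from T; a 73° counterclockwise sweep puts N at bearing 163°, so N = T + 6.1·(cos 163°, sin 163°) = (-59.933, -4.3165). The tangent condition forces TN to be normal to NM, so NM runs along (−sin 163°, cos 163°); with |NM| = 29.5, M = (-68.558, -32.528). Then |HM| = |M − H| = 35.596.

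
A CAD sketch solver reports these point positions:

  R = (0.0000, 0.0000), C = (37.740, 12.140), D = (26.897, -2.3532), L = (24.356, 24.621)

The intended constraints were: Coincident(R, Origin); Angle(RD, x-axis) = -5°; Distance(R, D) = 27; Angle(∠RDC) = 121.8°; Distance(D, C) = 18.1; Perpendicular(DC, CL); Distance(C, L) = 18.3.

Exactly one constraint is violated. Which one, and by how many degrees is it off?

Perpendicular(DC, CL) — off by 6.20°.

R = (0.00, 0.00) ✓; RD at -5.000° ✓; |RD| = 27.00 ✓; ∠RDC = 121.8° ✓; |DC| = 18.10 ✓; ∠(DC, CL) = 83.80° ✗; |CL| = 18.30 ✓.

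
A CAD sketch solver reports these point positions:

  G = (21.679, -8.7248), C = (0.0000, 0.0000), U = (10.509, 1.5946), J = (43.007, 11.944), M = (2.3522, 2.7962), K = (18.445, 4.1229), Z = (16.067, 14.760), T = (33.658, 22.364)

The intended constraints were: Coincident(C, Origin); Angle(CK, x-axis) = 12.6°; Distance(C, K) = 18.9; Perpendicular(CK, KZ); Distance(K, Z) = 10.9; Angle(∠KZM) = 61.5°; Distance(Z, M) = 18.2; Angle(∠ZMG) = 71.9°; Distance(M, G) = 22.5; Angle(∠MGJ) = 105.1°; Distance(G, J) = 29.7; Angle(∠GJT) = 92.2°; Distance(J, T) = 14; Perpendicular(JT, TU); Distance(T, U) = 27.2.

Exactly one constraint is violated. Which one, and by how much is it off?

Distance(T, U) = 27.2 — off by 3.90.

C = (0.00, 0.00) ✓; CK at 12.60° ✓; |CK| = 18.90 ✓; ∠(CK, KZ) = 90.00° ✓; |KZ| = 10.90 ✓; ∠KZM = 61.50° ✓; |ZM| = 18.20 ✓; ∠ZMG = 71.90° ✓; |MG| = 22.50 ✓; ∠MGJ = 105.1° ✓; |GJ| = 29.70 ✓; ∠GJT = 92.20° ✓; |JT| = 14.00 ✓; ∠(JT, TU) = 90.00° ✓; |TU| = 31.10 ✗.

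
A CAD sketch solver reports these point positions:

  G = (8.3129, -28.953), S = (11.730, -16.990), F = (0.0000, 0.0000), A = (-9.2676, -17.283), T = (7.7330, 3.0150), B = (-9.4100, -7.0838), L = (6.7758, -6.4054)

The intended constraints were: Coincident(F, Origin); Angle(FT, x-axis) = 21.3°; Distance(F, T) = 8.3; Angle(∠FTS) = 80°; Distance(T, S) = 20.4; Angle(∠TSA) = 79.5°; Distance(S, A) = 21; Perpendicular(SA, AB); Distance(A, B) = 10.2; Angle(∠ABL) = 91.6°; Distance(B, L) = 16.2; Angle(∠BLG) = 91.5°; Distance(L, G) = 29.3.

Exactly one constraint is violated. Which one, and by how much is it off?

Distance(L, G) = 29.3 — off by 6.70.

F = (0.00, 0.00) ✓; FT at 21.30° ✓; |FT| = 8.300 ✓; ∠FTS = 80.00° ✓; |TS| = 20.40 ✓; ∠TSA = 79.50° ✓; |SA| = 21.00 ✓; ∠(SA, AB) = 90.00° ✓; |AB| = 10.20 ✓; ∠ABL = 91.60° ✓; |BL| = 16.20 ✓; ∠BLG = 91.50° ✓; |LG| = 22.60 ✗.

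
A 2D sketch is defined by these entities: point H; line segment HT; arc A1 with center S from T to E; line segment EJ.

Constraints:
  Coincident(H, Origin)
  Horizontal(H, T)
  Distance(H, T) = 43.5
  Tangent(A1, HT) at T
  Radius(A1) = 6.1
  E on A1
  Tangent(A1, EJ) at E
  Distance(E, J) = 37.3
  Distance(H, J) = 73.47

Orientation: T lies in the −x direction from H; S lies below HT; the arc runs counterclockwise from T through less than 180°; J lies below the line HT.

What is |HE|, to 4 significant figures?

49.37

H is at the origin; H and T share the same y with |HT| = 43.5 and T on the −x side, so T = (-43.50, 0.000). The tangent condition forces ST to be normal to HT, so S = T + (0, -6.1) = (-43.50, -6.100). Since SE ⟂ EJ (tangency), |SJ| = √(6.1² + 37.3²) = 37.80 regardless of where E sits on A1. So J lies on both circle(H, 73.47) and circle(S, 37.80); the below-HT intersection is J = (-62.35, -38.86). E is the foot of the tangent from J: E = (-49.21, -3.950).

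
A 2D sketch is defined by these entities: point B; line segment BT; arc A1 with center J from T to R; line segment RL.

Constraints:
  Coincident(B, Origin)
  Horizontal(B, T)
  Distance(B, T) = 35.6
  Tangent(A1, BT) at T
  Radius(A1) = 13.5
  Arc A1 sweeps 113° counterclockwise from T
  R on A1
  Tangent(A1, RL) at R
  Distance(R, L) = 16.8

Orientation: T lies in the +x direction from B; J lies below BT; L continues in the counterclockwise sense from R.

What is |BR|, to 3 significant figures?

29.8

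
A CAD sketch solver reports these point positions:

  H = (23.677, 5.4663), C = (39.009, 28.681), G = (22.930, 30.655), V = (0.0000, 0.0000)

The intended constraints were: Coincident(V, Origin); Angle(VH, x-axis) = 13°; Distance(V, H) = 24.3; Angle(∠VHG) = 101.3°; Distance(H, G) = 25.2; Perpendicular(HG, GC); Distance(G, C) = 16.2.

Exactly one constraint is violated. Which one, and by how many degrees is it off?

Perpendicular(HG, GC) — off by 8.70°.

V = (0.00, 0.00) ✓; VH at 13.00° ✓; |VH| = 24.30 ✓; ∠VHG = 101.3° ✓; |HG| = 25.20 ✓; ∠(HG, GC) = 98.70° ✗; |GC| = 16.20 ✓.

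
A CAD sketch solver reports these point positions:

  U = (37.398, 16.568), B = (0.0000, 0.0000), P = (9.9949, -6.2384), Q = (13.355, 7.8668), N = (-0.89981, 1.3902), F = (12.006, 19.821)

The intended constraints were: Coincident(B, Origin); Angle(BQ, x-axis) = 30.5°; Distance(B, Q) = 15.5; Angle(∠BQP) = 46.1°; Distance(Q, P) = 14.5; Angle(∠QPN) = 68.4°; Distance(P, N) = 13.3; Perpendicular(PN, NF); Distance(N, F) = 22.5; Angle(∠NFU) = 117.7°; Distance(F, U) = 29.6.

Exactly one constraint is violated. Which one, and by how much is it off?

Distance(F, U) = 29.6 — off by 4.00.

B = (0.00, 0.00) ✓; BQ at 30.50° ✓; |BQ| = 15.50 ✓; ∠BQP = 46.10° ✓; |QP| = 14.50 ✓; ∠QPN = 68.40° ✓; |PN| = 13.30 ✓; ∠(PN, NF) = 90.00° ✓; |NF| = 22.50 ✓; ∠NFU = 117.7° ✓; |FU| = 25.60 ✗.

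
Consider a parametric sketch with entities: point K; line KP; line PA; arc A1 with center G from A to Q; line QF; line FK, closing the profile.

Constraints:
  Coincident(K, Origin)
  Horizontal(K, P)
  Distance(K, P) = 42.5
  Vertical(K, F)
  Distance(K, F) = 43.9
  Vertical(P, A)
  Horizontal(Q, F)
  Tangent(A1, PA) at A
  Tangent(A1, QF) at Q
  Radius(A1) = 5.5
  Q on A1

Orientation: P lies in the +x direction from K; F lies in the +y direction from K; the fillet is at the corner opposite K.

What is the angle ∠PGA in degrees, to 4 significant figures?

81.85°

K is at the origin; KP is horizontal with |KP| = 42.5 and P on the +x side, so P = (42.50, 0.000). KF is vertical with |KF| = 43.9 and F on the +y side, so F = (0.000, 43.90). The virtual corner opposite K is at (42.50, 43.90). The tangent condition forces GA to be normal to PA and the tangent condition forces GQ to be normal to QF, with radius 5.5, so the center G sits 5.5 in from both sides at G = (37.00, 38.40). That places the tangent points at A = (42.50, 38.40) on PA and Q = (37.00, 43.90) on QF. Then cos ∠PGA = GP·GA / (|GP||GA|), giving 81.85°.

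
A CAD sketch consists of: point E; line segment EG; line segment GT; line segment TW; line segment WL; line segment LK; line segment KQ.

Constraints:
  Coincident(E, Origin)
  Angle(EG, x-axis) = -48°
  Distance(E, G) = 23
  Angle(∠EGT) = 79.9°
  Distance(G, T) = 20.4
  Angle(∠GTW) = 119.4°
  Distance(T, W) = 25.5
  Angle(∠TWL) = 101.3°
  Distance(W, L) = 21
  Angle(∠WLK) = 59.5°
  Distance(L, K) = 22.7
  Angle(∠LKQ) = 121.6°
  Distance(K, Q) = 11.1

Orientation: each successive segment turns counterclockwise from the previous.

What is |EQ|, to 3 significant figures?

23.8

∠WLK = 59.5° gives LK at -48.1° from the x-axis; with |LK| = 22.7, K = (12.7, 1.48). ∠LKQ = 121.6° gives KQ at 10.3° from the x-axis; with |KQ| = 11.1, Q = (23.6, 3.47). Then |EQ| = |Q − E| = 23.8.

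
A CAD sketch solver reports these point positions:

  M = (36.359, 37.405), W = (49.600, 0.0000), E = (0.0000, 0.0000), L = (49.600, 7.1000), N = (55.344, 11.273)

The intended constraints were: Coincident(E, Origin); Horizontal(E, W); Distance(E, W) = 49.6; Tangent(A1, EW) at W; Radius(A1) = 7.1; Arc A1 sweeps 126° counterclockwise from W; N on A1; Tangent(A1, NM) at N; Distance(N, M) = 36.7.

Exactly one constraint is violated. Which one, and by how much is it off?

Distance(N, M) = 36.7 — off by 4.40.

E = (0.00, 0.00) ✓; E.y = 0.00, W.y = 0.00 ✓; |EW| = 49.60 ✓; ∠(LW, WE) = 90.00° ✓; |LW| = 7.100 ✓; bearing(L→N) − bearing(L→W) = 126.0° ✓; |LN| = 7.100 ✓; ∠(LN, NM) = 90.00° ✓; |NM| = 32.30 ✗.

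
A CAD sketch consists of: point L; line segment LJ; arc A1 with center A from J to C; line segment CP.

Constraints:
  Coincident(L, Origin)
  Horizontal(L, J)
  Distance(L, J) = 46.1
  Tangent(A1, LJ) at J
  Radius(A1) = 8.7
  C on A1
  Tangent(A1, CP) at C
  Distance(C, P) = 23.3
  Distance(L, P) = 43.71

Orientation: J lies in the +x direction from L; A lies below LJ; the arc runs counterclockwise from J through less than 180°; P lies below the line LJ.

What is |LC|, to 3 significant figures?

38.2

L is at the origin; LJ is horizontal with |LJ| = 46.1 and J on the +x side, so J = (46.1, 0.00). Tangency of A1 to LJ means the radius AJ is perpendicular to LJ, so A = J + (0, -8.7) = (46.1, -8.70). Since AC ⟂ CP (tangency), |AP| = √(8.7² + 23.3²) = 24.9 regardless of where C sits on A1. So P lies on both circle(L, 43.71) and circle(A, 24.9); the below-LJ intersection is P = (32.3, -29.4). C is the foot of the tangent from P: C = (37.6, -6.72).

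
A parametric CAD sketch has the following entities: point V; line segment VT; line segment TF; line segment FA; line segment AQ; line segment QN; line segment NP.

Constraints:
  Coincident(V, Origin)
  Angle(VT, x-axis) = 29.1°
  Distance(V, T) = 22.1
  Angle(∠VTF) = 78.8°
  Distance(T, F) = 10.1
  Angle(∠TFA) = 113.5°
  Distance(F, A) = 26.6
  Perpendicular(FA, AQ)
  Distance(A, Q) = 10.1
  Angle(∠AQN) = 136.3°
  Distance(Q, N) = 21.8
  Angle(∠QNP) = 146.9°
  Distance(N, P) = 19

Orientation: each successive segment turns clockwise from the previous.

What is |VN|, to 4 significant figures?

13.33

V is at the origin; VT runs at 29.1° with length 22.1, so T = (19.31, 10.75). ∠VTF = 78.8° gives TF at -72.10° from the x-axis; with |TF| = 10.1, F = (22.41, 1.137). ∠TFA = 113.5° gives FA at -138.6° from the x-axis; with |FA| = 26.6, A = (2.462, -16.45). FA is perpendicular to AQ, so AQ runs at 131.4°; with |AQ| = 10.1, Q = (-4.218, -8.878). ∠AQN = 136.3° gives QN at 87.70° from the x-axis; with |QN| = 21.8, N = (-3.343, 12.90). Then |VN| = |N − V| = 13.33.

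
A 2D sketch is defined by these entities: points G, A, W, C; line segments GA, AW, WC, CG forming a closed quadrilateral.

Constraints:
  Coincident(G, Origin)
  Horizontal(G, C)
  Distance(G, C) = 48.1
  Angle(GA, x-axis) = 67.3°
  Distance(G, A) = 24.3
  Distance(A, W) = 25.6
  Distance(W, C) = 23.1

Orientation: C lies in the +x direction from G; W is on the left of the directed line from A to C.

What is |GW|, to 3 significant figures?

39.5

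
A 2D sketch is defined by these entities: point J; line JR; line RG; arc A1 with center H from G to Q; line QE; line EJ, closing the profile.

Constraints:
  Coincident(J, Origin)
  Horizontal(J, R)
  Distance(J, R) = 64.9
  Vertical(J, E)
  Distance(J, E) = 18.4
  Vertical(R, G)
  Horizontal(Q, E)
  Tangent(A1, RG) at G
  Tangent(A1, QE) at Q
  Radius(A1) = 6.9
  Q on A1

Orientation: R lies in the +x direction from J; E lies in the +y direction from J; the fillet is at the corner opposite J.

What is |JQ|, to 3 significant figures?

60.8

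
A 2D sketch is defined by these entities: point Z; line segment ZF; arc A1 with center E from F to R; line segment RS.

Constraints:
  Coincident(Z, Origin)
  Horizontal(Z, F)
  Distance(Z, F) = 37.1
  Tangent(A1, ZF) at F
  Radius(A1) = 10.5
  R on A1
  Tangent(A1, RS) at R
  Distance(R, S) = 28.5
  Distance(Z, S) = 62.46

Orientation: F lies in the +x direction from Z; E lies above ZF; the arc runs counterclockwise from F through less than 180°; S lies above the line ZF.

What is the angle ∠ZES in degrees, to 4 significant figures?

129.6°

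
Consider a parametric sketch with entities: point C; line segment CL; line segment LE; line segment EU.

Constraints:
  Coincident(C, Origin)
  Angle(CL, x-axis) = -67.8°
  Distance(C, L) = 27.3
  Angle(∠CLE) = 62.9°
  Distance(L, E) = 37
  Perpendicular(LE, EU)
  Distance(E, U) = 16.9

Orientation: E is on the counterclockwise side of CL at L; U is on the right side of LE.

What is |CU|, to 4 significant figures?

47.97

∠CLE = 62.9°, so LE runs at -67.8° + (180° − 62.9°) = 49.30° from the x-axis; with |LE| = 37.0, E = L + 37.0·(cos 49.30°, sin 49.30°) = (34.44, 2.775). LE is perpendicular to EU; with |EU| = 16.9 on the right of LE, U = E + 16.9·(0.7581, -0.6521) = (47.26, -8.246). Then |CU| = |U − C| = 47.97.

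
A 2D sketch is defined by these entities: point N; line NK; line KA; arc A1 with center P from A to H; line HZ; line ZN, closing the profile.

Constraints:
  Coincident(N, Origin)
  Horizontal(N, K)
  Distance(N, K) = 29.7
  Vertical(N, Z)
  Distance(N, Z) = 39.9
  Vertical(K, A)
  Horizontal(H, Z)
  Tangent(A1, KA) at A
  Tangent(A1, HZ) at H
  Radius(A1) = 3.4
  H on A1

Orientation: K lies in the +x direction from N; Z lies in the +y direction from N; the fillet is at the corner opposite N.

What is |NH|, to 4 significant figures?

47.79

N is at the origin; NK is horizontal with |NK| = 29.7 and K on the +x side, so K = (29.70, 0.000). NZ is vertical with |NZ| = 39.9 and Z on the +y side, so Z = (0.000, 39.90). The virtual corner opposite N is at (29.70, 39.90). A1 meets KA tangentially, so PA is at right angles to KA and A1 meets HZ tangentially, so PH is at right angles to HZ, with radius 3.4, so the center P sits 3.4 in from both sides at P = (26.30, 36.50). That places the tangent points at A = (29.70, 36.50) on KA and H = (26.30, 39.90) on HZ. Then |NH| = |H − N| = 47.79.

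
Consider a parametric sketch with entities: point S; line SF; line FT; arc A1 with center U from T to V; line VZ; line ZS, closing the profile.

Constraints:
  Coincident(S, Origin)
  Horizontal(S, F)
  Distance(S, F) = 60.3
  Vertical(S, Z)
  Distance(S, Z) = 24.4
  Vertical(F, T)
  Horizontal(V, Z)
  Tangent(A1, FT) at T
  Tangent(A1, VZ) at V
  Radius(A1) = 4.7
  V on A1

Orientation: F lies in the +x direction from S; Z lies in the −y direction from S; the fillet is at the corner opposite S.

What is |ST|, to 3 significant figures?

63.4

The virtual corner opposite S is at (60.3, -24.4). Tangency of A1 to FT means the radius UT is perpendicular to FT and tangency of A1 to VZ means the radius UV is perpendicular to VZ, with radius 4.7, so the center U sits 4.7 in from both sides at U = (55.6, -19.7). That places the tangent points at T = (60.3, -19.7) on FT and V = (55.6, -24.4) on VZ. Then |ST| = |T − S| = 63.4.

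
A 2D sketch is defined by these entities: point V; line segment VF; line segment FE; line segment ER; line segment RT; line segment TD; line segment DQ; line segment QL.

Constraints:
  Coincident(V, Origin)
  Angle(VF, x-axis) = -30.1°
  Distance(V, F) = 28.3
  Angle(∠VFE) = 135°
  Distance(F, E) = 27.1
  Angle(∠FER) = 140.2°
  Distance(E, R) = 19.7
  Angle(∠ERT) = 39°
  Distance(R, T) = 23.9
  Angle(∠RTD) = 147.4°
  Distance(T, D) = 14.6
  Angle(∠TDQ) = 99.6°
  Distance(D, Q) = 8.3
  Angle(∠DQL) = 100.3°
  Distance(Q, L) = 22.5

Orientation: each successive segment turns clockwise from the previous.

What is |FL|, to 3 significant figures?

31.4

V is at the origin; VF runs at -30.1° with length 28.3, so F = (24.5, -14.2). ∠VFE = 135.0° gives FE at -75.1° from the x-axis; with |FE| = 27.1, E = (31.5, -40.4). ∠FER = 140.2° gives ER at -115° from the x-axis; with |ER| = 19.7, R = (23.2, -58.3). ∠ERT = 39.0° gives RT at 104° from the x-axis; with |RT| = 23.9, T = (17.3, -35.1). ∠RTD = 147.4° gives TD at 71.5° from the x-axis; with |TD| = 14.6, D = (22.0, -21.2). ∠TDQ = 99.6° gives DQ at -8.90° from the x-axis; with |DQ| = 8.3, Q = (30.2, -22.5). ∠DQL = 100.3° gives QL at -88.6° from the x-axis; with |QL| = 22.5, L = (30.7, -45.0). Then |FL| = |L − F| = 31.4.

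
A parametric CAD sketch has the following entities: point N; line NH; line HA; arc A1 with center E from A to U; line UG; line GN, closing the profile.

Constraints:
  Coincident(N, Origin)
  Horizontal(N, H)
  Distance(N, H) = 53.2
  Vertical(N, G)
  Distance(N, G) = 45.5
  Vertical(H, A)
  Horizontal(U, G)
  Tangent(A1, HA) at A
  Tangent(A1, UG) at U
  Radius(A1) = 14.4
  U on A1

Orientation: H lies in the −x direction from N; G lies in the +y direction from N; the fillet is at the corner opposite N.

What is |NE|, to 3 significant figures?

49.7

N is at the origin; N and H share the same y with |NH| = 53.2 and H on the −x side, so H = (-53.2, 0.00). NG is vertical with |NG| = 45.5 and G on the +y side, so G = (0.00, 45.5). The virtual corner opposite N is at (-53.2, 45.5). The tangent condition forces EA to be normal to HA and tangency of A1 to UG means the radius EU is perpendicular to UG, with radius 14.4, so the center E sits 14.4 in from both sides at E = (-38.8, 31.1). Then |NE| = |E − N| = 49.7.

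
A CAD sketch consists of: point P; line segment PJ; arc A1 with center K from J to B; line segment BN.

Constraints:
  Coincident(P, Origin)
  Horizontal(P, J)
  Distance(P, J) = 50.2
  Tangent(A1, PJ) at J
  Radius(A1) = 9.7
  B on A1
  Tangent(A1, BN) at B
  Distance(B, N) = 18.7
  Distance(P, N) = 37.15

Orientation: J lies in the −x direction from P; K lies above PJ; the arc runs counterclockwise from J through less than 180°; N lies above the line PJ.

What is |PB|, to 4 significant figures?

42.43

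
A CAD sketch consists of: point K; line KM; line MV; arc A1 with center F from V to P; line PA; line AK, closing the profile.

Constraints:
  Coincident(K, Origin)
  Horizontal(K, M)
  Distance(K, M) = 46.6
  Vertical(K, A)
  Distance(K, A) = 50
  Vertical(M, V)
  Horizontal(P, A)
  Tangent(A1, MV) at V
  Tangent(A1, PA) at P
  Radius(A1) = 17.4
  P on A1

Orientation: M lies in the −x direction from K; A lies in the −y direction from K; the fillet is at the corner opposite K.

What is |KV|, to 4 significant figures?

56.87

K is at the origin; K and M share the same y with |KM| = 46.6 and M on the −x side, so M = (-46.60, 0.000). KA is vertical with |KA| = 50.0 and A on the −y side, so A = (0.000, -50.00). The virtual corner opposite K is at (-46.60, -50.00). Since A1 is tangent to MV there, FV ⟂ MV and A1 meets PA tangentially, so FP is at right angles to PA, with radius 17.4, so the center F sits 17.4 in from both sides at F = (-29.20, -32.60). That places the tangent points at V = (-46.60, -32.60) on MV and P = (-29.20, -50.00) on PA. Then |KV| = |V − K| = 56.87.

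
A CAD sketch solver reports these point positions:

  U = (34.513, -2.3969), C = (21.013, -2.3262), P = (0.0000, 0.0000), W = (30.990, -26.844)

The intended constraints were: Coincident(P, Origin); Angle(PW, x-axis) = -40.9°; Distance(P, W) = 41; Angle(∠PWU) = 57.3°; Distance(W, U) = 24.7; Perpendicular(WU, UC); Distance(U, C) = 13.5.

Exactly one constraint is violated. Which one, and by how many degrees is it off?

Perpendicular(WU, UC) — off by 7.90°.

P = (0.00, 0.00) ✓; PW at -40.90° ✓; |PW| = 41.00 ✓; ∠PWU = 57.30° ✓; |WU| = 24.70 ✓; ∠(WU, UC) = 97.90° ✗; |UC| = 13.50 ✓.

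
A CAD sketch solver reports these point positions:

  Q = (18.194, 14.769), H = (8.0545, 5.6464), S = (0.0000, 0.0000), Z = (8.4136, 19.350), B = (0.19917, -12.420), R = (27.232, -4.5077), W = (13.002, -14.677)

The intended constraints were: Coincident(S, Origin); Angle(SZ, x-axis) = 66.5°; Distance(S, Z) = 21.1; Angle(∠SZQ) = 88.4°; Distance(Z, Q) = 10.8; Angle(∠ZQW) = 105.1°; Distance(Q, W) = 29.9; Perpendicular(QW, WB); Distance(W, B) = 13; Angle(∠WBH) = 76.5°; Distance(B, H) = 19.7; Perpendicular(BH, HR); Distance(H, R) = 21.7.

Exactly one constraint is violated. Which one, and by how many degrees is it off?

Perpendicular(BH, HR) — off by 4.40°.

S = (0.00, 0.00) ✓; SZ at 66.50° ✓; |SZ| = 21.10 ✓; ∠SZQ = 88.40° ✓; |ZQ| = 10.80 ✓; ∠ZQW = 105.1° ✓; |QW| = 29.90 ✓; ∠(QW, WB) = 90.00° ✓; |WB| = 13.00 ✓; ∠WBH = 76.50° ✓; |BH| = 19.70 ✓; ∠(BH, HR) = 94.40° ✗; |HR| = 21.70 ✓.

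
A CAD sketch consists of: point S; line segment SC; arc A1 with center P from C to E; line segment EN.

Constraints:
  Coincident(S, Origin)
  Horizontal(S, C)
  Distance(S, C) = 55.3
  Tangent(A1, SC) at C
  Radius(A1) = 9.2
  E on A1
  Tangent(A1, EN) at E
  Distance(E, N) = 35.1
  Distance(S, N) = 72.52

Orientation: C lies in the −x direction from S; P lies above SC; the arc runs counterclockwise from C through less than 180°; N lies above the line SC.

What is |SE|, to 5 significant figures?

47.963

Checks: |PE| = 9.200 ✓; ∠(PE, EN) = 90.00° ✓; |EN| = 35.10 ✓; |SN| = 72.52 ✓.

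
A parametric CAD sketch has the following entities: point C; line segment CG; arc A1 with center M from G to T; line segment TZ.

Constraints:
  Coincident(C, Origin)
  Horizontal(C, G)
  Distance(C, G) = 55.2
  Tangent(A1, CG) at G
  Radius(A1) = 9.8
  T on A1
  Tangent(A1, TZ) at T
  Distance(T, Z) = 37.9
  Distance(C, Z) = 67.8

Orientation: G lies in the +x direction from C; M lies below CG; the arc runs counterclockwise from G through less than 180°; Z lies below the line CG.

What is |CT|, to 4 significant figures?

46.59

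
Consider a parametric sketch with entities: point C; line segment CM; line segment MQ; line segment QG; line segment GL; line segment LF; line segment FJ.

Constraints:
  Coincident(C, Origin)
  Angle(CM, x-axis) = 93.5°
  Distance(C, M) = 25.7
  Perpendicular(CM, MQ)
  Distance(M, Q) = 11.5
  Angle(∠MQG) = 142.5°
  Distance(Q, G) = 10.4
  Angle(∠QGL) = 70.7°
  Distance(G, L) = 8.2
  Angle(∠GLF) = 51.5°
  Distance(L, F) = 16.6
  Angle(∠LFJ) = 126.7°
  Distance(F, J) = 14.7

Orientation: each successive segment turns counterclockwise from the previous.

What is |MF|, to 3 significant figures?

15.5

C is at the origin; CM runs at 93.5° with length 25.7, so M = (-1.57, 25.7). The perpendicularity gives MQ at right angles to CM, so MQ runs at -176°; with |MQ| = 11.5, Q = (-13.0, 25.0). ∠MQG = 142.5° gives QG at -139° from the x-axis; with |QG| = 10.4, G = (-20.9, 18.1). ∠QGL = 70.7° gives GL at -29.7° from the x-axis; with |GL| = 8.2, L = (-13.8, 14.1). ∠GLF = 51.5° gives LF at 98.8° from the x-axis; with |LF| = 16.6, F = (-16.3, 30.5). Then |MF| = |F − M| = 15.5.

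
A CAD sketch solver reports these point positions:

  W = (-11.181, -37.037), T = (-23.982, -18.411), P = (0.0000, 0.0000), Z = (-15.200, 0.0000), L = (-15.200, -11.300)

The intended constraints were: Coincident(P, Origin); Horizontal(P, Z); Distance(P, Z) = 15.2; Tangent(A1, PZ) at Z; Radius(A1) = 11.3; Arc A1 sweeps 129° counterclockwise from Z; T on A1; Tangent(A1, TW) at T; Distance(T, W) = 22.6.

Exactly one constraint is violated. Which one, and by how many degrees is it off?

Tangent(A1, TW) at T — off by 4.50°.

P = (0.00, 0.00) ✓; P.y = 0.00, Z.y = 0.00 ✓; |PZ| = 15.20 ✓; ∠(LZ, ZP) = 90.00° ✓; |LZ| = 11.30 ✓; bearing(L→T) − bearing(L→Z) = 129.0° ✓; |LT| = 11.30 ✓; ∠(LT, TW) = 94.50° ✗; |TW| = 22.60 ✓.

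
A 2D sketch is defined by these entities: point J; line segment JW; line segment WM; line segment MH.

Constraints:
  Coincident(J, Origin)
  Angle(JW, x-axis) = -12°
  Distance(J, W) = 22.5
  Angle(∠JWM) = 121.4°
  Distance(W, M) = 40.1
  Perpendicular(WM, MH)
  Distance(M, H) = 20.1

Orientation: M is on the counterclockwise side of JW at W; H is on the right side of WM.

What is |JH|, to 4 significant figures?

65.04

∠JWM = 121.4°, so WM runs at -12.0° + (180° − 121.4°) = 46.60° from the x-axis; with |WM| = 40.1, M = W + 40.1·(cos 46.60°, sin 46.60°) = (49.56, 24.46). WM is perpendicular to MH; with |MH| = 20.1 on the right of WM, H = M + 20.1·(0.7266, -0.6871) = (64.16, 10.65). Then |JH| = |H − J| = 65.04.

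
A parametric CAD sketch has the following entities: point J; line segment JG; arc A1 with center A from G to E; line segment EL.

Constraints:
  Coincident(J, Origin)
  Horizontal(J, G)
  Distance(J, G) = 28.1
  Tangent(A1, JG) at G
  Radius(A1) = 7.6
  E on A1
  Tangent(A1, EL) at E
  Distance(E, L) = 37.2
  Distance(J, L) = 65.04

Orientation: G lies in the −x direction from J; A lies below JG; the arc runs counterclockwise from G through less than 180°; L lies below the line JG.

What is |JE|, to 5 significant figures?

34.500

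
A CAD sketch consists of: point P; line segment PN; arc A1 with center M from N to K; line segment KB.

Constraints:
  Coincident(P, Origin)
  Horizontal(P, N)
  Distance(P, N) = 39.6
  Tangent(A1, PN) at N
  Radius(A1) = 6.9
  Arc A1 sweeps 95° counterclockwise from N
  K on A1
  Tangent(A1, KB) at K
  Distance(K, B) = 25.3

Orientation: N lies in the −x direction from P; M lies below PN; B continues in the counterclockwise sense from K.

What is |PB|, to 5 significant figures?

55.039

On A1, N sits at bearing 90° from M; a 95° counterclockwise sweep puts K at bearing 185°, so K = M + 6.9·(cos 185°, sin 185°) = (-46.474, -7.5014). Since A1 is tangent to KB there, MK ⟂ KB, so KB runs along (−sin 185°, cos 185°); with |KB| = 25.3, B = (-44.269, -32.705). Then |PB| = |B − P| = 55.039.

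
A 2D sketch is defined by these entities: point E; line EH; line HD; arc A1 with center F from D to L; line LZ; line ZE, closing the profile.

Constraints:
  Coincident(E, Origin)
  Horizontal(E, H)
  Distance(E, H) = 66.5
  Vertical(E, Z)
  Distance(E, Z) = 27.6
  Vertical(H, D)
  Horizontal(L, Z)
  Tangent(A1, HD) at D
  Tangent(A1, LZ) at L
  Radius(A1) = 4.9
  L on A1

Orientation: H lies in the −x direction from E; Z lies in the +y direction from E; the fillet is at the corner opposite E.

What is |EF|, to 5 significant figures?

65.649

E is at the origin; EH is horizontal with |EH| = 66.5 and H on the −x side, so H = (-66.500, 0.0000). E and Z share the same x with |EZ| = 27.6 and Z on the +y side, so Z = (0.0000, 27.600). The virtual corner opposite E is at (-66.500, 27.600). Since A1 is tangent to HD there, FD ⟂ HD and tangency of A1 to LZ means the radius FL is perpendicular to LZ, with radius 4.9, so the center F sits 4.9 in from both sides at F = (-61.600, 22.700). Then |EF| = |F − E| = 65.649.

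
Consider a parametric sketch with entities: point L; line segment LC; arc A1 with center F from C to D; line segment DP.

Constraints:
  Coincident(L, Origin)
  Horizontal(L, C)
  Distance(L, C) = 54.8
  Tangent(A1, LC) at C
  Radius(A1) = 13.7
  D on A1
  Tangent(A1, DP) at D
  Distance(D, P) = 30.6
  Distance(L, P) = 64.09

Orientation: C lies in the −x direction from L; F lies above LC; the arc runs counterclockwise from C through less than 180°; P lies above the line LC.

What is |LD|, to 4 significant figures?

43.97

L is at the origin; L and C share the same y with |LC| = 54.8 and C on the −x side, so C = (-54.80, 0.000). Since A1 is tangent to LC there, FC ⟂ LC, so F = C + (0, 13.7) = (-54.80, 13.70). Since FD ⟂ DP (tangency), |FP| = √(13.7² + 30.6²) = 33.53 regardless of where D sits on A1. So P lies on both circle(L, 64.09) and circle(F, 33.53); the above-LC intersection is P = (-44.90, 45.73). D is the foot of the tangent from P: D = (-41.20, 15.36).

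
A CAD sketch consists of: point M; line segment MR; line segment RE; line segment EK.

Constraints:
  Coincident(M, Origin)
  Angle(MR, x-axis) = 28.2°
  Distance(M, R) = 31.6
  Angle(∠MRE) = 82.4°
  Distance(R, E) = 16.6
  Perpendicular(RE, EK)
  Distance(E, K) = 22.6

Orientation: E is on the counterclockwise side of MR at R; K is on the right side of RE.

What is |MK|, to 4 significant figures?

55.33

∠MRE = 82.4°, so RE runs at 28.2° + (180° − 82.4°) = 125.8° from the x-axis; with |RE| = 16.6, E = R + 16.6·(cos 125.8°, sin 125.8°) = (18.14, 28.40). RE is perpendicular to EK; with |EK| = 22.6 on the right of RE, K = E + 22.6·(0.8111, 0.5850) = (36.47, 41.62). Then |MK| = |K − M| = 55.33.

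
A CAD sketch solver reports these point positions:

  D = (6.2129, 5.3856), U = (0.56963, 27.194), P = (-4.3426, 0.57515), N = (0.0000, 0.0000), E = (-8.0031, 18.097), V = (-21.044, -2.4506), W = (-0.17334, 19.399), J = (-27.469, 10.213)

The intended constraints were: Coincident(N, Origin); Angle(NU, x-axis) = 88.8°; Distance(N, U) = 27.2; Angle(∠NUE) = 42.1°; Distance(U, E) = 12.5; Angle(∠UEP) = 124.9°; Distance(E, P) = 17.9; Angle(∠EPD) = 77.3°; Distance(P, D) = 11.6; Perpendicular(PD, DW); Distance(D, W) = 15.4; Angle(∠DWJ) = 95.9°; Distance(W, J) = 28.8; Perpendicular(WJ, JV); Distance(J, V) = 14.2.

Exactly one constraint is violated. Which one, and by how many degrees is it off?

Perpendicular(WJ, JV) — off by 8.30°.

N = (0.00, 0.00) ✓; NU at 88.80° ✓; |NU| = 27.20 ✓; ∠NUE = 42.10° ✓; |UE| = 12.50 ✓; ∠UEP = 124.9° ✓; |EP| = 17.90 ✓; ∠EPD = 77.30° ✓; |PD| = 11.60 ✓; ∠(PD, DW) = 90.00° ✓; |DW| = 15.40 ✓; ∠DWJ = 95.90° ✓; |WJ| = 28.80 ✓; ∠(WJ, JV) = 98.30° ✗; |JV| = 14.20 ✓.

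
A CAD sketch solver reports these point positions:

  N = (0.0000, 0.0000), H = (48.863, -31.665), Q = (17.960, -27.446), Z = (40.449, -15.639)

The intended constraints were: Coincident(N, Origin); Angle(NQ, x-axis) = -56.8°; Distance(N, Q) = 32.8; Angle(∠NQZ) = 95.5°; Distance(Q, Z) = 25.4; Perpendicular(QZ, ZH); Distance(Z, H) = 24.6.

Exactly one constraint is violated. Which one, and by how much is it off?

Distance(Z, H) = 24.6 — off by 6.50.

N = (0.00, 0.00) ✓; NQ at -56.80° ✓; |NQ| = 32.80 ✓; ∠NQZ = 95.50° ✓; |QZ| = 25.40 ✓; ∠(QZ, ZH) = 90.00° ✓; |ZH| = 18.10 ✗.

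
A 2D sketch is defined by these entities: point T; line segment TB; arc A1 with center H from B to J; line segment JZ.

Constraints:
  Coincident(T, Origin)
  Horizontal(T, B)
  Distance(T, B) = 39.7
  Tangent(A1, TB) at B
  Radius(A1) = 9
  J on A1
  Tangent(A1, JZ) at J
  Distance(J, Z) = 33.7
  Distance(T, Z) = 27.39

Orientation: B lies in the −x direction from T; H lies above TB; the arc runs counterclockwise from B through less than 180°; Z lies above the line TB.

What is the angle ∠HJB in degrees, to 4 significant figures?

68.11°

T is at the origin; TB is horizontal with |TB| = 39.7 and B on the −x side, so B = (-39.70, 0.000). Since A1 is tangent to TB there, HB ⟂ TB, so H = B + (0, 9) = (-39.70, 9.000). Since HJ ⟂ JZ (tangency), |HZ| = √(9.0² + 33.7²) = 34.88 regardless of where J sits on A1. So Z lies on both circle(T, 27.39) and circle(H, 34.88); the above-TB intersection is Z = (-9.142, 25.82). J is the foot of the tangent from Z: J = (-33.47, 2.502).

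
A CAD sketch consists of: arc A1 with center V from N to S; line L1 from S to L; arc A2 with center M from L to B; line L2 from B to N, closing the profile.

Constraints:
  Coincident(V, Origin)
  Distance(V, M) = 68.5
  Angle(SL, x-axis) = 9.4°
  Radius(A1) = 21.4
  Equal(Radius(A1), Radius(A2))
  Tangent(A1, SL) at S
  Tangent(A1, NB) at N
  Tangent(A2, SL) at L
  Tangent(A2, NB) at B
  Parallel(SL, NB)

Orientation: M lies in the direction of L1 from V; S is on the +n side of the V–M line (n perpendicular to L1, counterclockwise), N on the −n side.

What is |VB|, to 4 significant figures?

71.76

The slot axis is L1's direction at 9.4°, so u = (cos 9.4°, sin 9.4°) = (0.9866, 0.1633) and n = (−sin 9.4°, cos 9.4°) = (-0.1633, 0.9866). V is at the origin and M lies 68.5 along u from V, so M = 68.5·u = (67.58, 11.19). Tangency of A1 to both parallel lines with radius 21.4 puts S and N at V ± 21.4·n: S = (-3.495, 21.11), N = (3.495, -21.11). Equal radii place L and B the same way about M: L = M + 21.4·n = (64.09, 32.30), B = M − 21.4·n = (71.08, -9.925). Then |VB| = |B − V| = 71.76.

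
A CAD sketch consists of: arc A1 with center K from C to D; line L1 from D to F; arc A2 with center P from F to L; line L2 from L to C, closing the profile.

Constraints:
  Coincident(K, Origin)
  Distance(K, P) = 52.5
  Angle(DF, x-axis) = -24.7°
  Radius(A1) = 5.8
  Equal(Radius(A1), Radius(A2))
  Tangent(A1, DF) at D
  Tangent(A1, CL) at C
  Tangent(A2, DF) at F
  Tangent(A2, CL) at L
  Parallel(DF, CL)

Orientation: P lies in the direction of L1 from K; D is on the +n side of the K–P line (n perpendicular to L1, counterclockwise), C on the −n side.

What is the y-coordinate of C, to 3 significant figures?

-5.27

K is at the origin and P lies 52.5 along u from K, so P = 52.5·u = (47.7, -21.9). Tangency of A1 to both parallel lines with radius 5.8 puts D and C at K ± 5.8·n: D = (2.42, 5.27), C = (-2.42, -5.27). So C.y = -5.27.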